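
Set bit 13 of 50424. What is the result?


50424 | (1 << 13) = 50424 | 8192 = 58616

58616


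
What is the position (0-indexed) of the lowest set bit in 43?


0b101011. Lowest set bit at position 0

0


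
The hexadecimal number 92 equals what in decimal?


92 hex = 146 decimal

146


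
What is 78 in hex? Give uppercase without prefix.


78 = 4E hex

4E


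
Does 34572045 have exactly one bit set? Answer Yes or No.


0b10000011111000011100001101. Multiple bits set => No

No


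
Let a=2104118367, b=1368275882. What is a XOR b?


2104118367 ^ 1368275882 = 753170421

753170421


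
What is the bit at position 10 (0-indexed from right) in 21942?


0b101010110110110, position 10 = 1

1


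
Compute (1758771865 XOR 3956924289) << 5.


Step 1: 1758771865 ^ 3956924289 = 2198693144
Step 2: 2198693144 << 5 = 70358180608

70358180608


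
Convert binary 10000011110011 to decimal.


10000011110011 in decimal = 8435

8435


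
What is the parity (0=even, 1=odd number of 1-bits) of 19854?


0b100110110001110 has 8 ones => parity 0

0


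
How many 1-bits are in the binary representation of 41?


0b101001 has 3 set bits

3


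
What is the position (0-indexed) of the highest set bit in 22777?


0b101100011111001. Highest set bit at position 14

14


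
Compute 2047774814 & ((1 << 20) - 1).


2047774814 & 1048575 = 954462

954462


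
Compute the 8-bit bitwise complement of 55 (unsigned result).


~0b110111 = 0b11001000 = 200 (8-bit unsigned)

200


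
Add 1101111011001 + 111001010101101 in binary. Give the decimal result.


1101111011001 + 111001010101101 = 1000111010000110 = 36486

36486


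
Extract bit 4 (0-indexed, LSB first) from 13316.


0b11010000000100, position 4 = 0

0


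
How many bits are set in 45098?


0b1011000000101010 has 6 set bits

6


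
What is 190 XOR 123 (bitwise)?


0b10111110 ^ 0b1111011 = 0b11000101 = 197

197


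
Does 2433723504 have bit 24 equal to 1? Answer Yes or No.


0b10010001000011111010110001110000, bit 24 = 1. Yes

Yes


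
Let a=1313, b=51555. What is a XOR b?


1313 ^ 51555 = 52290

52290


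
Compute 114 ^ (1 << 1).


114 ^ (1 << 1) = 114 ^ 2 = 112

112


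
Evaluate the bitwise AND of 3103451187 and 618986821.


0b10111000111110101110100000110011 & 0b100100111001001111110101000101 = 0b100000111000001110100000000001 = 551610369

551610369


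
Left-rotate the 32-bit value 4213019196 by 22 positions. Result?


Rotate 0b11111011000111011001001000111100 left by 22 (32-bit) = 0b10001111001111101100011101100100 = 2403256164

2403256164


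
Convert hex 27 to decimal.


27 hex = 39 decimal

39


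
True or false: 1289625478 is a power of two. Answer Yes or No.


0b1001100110111100001111110000110. Multiple bits set => No

No


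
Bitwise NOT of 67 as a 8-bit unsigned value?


~0b1000011 = 0b10111100 = 188 (8-bit unsigned)

188


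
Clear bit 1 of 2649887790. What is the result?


2649887790 & ~(1 << 1) = 2649887788

2649887788


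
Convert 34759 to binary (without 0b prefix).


34759 = 1000011111000111 in binary

1000011111000111


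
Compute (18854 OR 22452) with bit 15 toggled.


Step 1: 18854 | 22452 = 24502
Step 2: 24502 ^ (1 << 15) = 24502 ^ 32768 = 57270

57270


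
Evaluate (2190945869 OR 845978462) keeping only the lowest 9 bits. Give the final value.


Step 1: 2190945869 | 845978462 = 3003105119
Step 2: 3003105119 & 511 = 351

351


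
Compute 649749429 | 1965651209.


0b100110101110100110001110110101 | 0b1110101001010010111010100001001 = 0b1110111101110110111011110111101 = 2008774589

2008774589


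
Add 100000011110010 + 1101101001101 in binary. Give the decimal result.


100000011110010 + 1101101001101 = 101110000111111 = 23615

23615


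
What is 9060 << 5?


0b10001101100100 << 5 = 0b1000110110010000000 = 289920

289920


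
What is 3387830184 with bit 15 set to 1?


3387830184 | (1 << 15) = 3387830184 | 32768 = 3387862952

3387862952


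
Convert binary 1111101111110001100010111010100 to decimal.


1111101111110001100010111010100 in decimal = 2113455572

2113455572


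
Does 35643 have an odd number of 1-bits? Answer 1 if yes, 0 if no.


0b1000101100111011 has 9 ones => parity 1

1


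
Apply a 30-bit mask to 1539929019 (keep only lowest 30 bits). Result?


1539929019 & 1073741823 = 466187195

466187195


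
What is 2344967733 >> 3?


0b10001011110001010101111000110101 >> 3 = 0b10001011110001010101111000110 = 293120966

293120966


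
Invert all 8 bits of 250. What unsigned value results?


250 ^ 255 = 5

5


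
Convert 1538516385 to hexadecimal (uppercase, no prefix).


1538516385 = 5BB3E5A1 hex

5BB3E5A1


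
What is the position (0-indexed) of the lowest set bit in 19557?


0b100110001100101. Lowest set bit at position 0

0


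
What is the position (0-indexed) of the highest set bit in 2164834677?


0b10000001000010001100000101110101. Highest set bit at position 31

31


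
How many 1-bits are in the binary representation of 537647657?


0b100000000010111101101000101001 has 12 set bits

12


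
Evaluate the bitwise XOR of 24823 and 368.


0b110000011110111 ^ 0b101110000 = 0b110000110000111 = 24967

24967


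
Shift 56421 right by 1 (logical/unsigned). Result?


0b1101110001100101 >> 1 = 0b110111000110010 = 28210

28210


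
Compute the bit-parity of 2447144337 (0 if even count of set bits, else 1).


0b10010001110111000111010110010001 has 16 ones => parity 0

0


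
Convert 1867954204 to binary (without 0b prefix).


1867954204 = 1101111010101101011100000011100 in binary

1101111010101101011100000011100


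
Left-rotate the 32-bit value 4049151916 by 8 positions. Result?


Rotate 0b11110001010110010010011110101100 left by 8 (32-bit) = 0b1011001001001111010110011110001 = 1495772401

1495772401


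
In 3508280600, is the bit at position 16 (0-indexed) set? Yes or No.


0b11010001000111000001110100011000, bit 16 = 0. No

No


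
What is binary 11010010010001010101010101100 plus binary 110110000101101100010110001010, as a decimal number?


11010010010001010101010101100 + 110110000101101100010110001010 = 1010000010111110111000000110110 = 1348431926

1348431926


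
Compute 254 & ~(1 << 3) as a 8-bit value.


254 & ~(1 << 3) = 246

246


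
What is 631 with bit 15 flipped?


631 ^ (1 << 15) = 631 ^ 32768 = 33399

33399


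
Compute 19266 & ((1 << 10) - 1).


19266 & 1023 = 834

834


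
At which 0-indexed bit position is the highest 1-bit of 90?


0b1011010. Highest set bit at position 6

6


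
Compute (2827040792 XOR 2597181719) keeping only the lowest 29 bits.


Step 1: 2827040792 ^ 2597181719 = 843899151
Step 2: 843899151 & 536870911 = 307028239

307028239


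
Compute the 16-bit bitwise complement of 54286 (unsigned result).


~0b1101010000001110 = 0b10101111110001 = 11249 (16-bit unsigned)

11249


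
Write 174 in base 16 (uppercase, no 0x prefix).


174 = AE hex

AE


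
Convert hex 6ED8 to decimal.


6ED8 hex = 28376 decimal

28376


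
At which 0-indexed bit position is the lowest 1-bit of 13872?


0b11011000110000. Lowest set bit at position 4

4


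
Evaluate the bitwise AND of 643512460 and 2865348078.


0b100110010110110011100010001100 & 0b10101010110010011011110111101110 = 0b100010010010010011100010001100 = 575223948

575223948


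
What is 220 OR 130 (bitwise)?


0b11011100 | 0b10000010 = 0b11011110 = 222

222


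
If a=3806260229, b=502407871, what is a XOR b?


3806260229 ^ 502407871 = 4281126586

4281126586


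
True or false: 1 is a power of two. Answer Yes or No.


0b1. Only one bit set => Yes

Yes


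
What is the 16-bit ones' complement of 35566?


35566 ^ 65535 = 29969

29969


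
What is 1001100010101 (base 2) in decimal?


1001100010101 in decimal = 4885

4885


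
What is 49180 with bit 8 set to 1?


49180 | (1 << 8) = 49180 | 256 = 49436

49436


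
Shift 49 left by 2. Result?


0b110001 << 2 = 0b11000100 = 196

196


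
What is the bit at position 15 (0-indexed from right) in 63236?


0b1111011100000100, position 15 = 1

1


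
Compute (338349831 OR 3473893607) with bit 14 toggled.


Step 1: 338349831 | 3473893607 = 3744460775
Step 2: 3744460775 ^ (1 << 14) = 3744460775 ^ 16384 = 3744444391

3744444391


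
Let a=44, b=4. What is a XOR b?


44 ^ 4 = 40

40


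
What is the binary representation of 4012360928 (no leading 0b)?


4012360928 = 11101111001001111100010011100000 in binary

11101111001001111100010011100000


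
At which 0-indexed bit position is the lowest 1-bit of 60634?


0b1110110011011010. Lowest set bit at position 1

1


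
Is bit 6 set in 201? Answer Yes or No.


0b11001001, bit 6 = 1. Yes

Yes


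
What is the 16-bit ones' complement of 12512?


12512 ^ 65535 = 53023

53023


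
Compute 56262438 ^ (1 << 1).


56262438 ^ (1 << 1) = 56262438 ^ 2 = 56262436

56262436


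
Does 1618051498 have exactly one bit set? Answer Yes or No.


0b1100000011100011000000110101010. Multiple bits set => No

No


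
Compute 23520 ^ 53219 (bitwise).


0b101101111100000 ^ 0b1100111111100011 = 0b1001010000000011 = 37891

37891


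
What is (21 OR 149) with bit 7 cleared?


Step 1: 21 | 149 = 149
Step 2: 149 & ~(1 << 7) = 21

21


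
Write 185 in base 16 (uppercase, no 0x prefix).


185 = B9 hex

B9


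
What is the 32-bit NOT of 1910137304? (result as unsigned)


~0b1110001110110100110000111011000 = 0b10001110001001011001111000100111 = 2384829991 (32-bit unsigned)

2384829991


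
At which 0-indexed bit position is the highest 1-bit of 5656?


0b1011000011000. Highest set bit at position 12

12


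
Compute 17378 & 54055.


0b100001111100010 & 0b1101001100100111 = 0b100001100100010 = 17186

17186


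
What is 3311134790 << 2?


0b11000101010110111110100001000110 << 2 = 0b1100010101011011111010000100011000 = 13244539160

13244539160


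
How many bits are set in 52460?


0b1100110011101100 has 9 set bits

9


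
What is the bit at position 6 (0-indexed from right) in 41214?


0b1010000011111110, position 6 = 1

1


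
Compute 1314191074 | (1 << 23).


1314191074 | (1 << 23) = 1314191074 | 8388608 = 1322579682

1322579682


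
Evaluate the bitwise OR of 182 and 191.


0b10110110 | 0b10111111 = 0b10111111 = 191

191


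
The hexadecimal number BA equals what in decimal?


BA hex = 186 decimal

186


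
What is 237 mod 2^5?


237 & 31 = 13

13


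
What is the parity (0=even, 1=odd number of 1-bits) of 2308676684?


0b10001001100110111001110001001100 has 15 ones => parity 1

1


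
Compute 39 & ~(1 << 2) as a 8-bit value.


39 & ~(1 << 2) = 35

35


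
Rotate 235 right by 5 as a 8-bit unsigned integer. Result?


Rotate 0b11101011 right by 5 (8-bit) = 0b1011111 = 95

95


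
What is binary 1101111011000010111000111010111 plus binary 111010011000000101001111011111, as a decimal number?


1101111011000010111000111010111 + 111010011000000101001111011111 = 10101001110000011100010110110110 = 2848048566

2848048566


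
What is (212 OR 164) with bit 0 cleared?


Step 1: 212 | 164 = 244
Step 2: 244 & ~(1 << 0) = 244

244


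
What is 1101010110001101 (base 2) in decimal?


1101010110001101 in decimal = 54669

54669


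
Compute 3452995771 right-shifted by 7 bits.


0b11001101110100001000100010111011 >> 7 = 0b1100110111010000100010001 = 26976529

26976529


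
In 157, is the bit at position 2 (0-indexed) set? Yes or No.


0b10011101, bit 2 = 1. Yes

Yes


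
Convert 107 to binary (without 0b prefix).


107 = 1101011 in binary

1101011


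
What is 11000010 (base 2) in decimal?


11000010 in decimal = 194

194


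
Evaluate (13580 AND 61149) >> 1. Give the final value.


Step 1: 13580 & 61149 = 9228
Step 2: 9228 >> 1 = 4614

4614


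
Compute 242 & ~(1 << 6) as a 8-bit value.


242 & ~(1 << 6) = 178

178


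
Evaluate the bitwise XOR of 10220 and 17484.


0b10011111101100 ^ 0b100010001001100 = 0b110001110100000 = 25504

25504


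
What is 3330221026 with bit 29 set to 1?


3330221026 | (1 << 29) = 3330221026 | 536870912 = 3867091938

3867091938


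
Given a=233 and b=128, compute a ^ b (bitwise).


233 ^ 128 = 105

105


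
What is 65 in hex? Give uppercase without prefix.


65 = 41 hex

41


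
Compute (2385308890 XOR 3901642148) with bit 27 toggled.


Step 1: 2385308890 ^ 3901642148 = 1721940350
Step 2: 1721940350 ^ (1 << 27) = 1721940350 ^ 134217728 = 1856158078

1856158078


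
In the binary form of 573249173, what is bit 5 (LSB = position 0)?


0b100010001010110001011010010101, position 5 = 0

0


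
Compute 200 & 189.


0b11001000 & 0b10111101 = 0b10001000 = 136

136


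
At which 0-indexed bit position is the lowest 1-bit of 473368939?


0b11100001101110000100101101011. Lowest set bit at position 0

0


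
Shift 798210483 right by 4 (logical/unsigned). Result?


0b101111100100111011100110110011 >> 4 = 0b10111110010011101110011011 = 49888155

49888155


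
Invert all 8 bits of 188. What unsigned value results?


188 ^ 255 = 67

67


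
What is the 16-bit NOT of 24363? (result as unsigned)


~0b101111100101011 = 0b1010000011010100 = 41172 (16-bit unsigned)

41172


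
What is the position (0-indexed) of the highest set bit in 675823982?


0b101000010010000100000101101110. Highest set bit at position 29

29


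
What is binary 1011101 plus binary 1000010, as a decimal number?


1011101 + 1000010 = 10011111 = 159

159


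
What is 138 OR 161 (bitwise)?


0b10001010 | 0b10100001 = 0b10101011 = 171

171


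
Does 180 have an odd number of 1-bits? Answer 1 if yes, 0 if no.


0b10110100 has 4 ones => parity 0

0


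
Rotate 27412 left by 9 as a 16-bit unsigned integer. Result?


Rotate 0b110101100010100 left by 9 (16-bit) = 0b10100011010110 = 10454

10454


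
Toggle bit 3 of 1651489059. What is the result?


1651489059 ^ (1 << 3) = 1651489059 ^ 8 = 1651489067

1651489067


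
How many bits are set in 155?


0b10011011 has 5 set bits

5


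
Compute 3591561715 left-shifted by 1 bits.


0b11010110000100101110000111110011 << 1 = 0b110101100001001011100001111100110 = 7183123430

7183123430


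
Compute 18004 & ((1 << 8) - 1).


18004 & 255 = 84

84


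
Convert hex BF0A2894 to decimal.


BF0A2894 hex = 3205114004 decimal

3205114004


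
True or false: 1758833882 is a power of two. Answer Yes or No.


0b1101000110101011010110011011010. Multiple bits set => No

No


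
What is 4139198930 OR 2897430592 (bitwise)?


0b11110110101101110010100111010010 | 0b10101100101100110100100001000000 = 0b11111110101101110110100111010010 = 4273433042

4273433042


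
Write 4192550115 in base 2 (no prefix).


4192550115 = 11111001111001010011110011100011 in binary

11111001111001010011110011100011


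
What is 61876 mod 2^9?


61876 & 511 = 436

436


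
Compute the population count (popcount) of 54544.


0b1101010100010000 has 6 set bits

6


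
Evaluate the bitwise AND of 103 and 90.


0b1100111 & 0b1011010 = 0b1000010 = 66

66


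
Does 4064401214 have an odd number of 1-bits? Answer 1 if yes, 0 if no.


0b11110010010000011101011100111110 has 18 ones => parity 0

0


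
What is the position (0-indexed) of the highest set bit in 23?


0b10111. Highest set bit at position 4

4


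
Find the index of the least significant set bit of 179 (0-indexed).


0b10110011. Lowest set bit at position 0

0


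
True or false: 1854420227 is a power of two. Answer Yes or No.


0b1101110100010000011010100000011. Multiple bits set => No

No


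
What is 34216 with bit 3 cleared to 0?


34216 & ~(1 << 3) = 34208

34208


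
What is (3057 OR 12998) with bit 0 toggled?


Step 1: 3057 | 12998 = 15351
Step 2: 15351 ^ (1 << 0) = 15351 ^ 1 = 15350

15350


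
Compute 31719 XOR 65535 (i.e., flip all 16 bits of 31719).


31719 ^ 65535 = 33816

33816


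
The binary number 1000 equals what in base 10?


1000 in decimal = 8

8


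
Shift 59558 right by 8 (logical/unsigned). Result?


0b1110100010100110 >> 8 = 0b11101000 = 232

232


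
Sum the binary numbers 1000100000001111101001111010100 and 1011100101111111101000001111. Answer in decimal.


1000100000001111101001111010100 + 1011100101111111101000001111 = 1001111100111111100110111100011 = 1335872995

1335872995


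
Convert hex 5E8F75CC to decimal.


5E8F75CC hex = 1586460108 decimal

1586460108


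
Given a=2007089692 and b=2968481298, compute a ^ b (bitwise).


2007089692 ^ 2968481298 = 3343821838

3343821838


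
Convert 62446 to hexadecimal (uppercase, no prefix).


62446 = F3EE hex

F3EE


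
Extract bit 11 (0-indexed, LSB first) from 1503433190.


0b1011001100111001001000111100110, position 11 = 0

0


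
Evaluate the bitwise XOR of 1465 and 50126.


0b10110111001 ^ 0b1100001111001110 = 0b1100011001110111 = 50807

50807


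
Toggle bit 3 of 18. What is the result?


18 ^ (1 << 3) = 18 ^ 8 = 26

26


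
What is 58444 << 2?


0b1110010001001100 << 2 = 0b111001000100110000 = 233776

233776


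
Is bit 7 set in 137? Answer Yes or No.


0b10001001, bit 7 = 1. Yes

Yes


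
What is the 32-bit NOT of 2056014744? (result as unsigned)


~0b1111010100011000100101110011000 = 0b10000101011100111011010001100111 = 2238952551 (32-bit unsigned)

2238952551


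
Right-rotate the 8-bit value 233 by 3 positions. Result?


Rotate 0b11101001 right by 3 (8-bit) = 0b111101 = 61

61


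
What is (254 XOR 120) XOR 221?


Step 1: 254 ^ 120 = 134
Step 2: 134 ^ 221 = 91

91


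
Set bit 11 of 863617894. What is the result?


863617894 | (1 << 11) = 863617894 | 2048 = 863619942

863619942


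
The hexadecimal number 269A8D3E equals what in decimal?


269A8D3E hex = 647662910 decimal

647662910


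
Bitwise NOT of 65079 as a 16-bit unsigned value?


~0b1111111000110111 = 0b111001000 = 456 (16-bit unsigned)

456


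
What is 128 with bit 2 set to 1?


128 | (1 << 2) = 128 | 4 = 132

132


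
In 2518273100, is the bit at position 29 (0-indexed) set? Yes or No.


0b10010110000110011100110001001100, bit 29 = 0. No

No


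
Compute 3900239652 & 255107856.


0b11101000011110001110111100100100 & 0b1111001101001010001100010000 = 0b1000001100001010001100000000 = 137405184

137405184


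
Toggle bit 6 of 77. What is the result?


77 ^ (1 << 6) = 77 ^ 64 = 13

13


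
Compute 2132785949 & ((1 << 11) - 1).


2132785949 & 2047 = 797

797


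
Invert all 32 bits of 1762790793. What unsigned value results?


1762790793 ^ 4294967295 = 2532176502

2532176502


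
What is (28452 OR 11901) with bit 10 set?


Step 1: 28452 | 11901 = 28541
Step 2: 28541 | (1 << 10) = 28541 | 1024 = 28541

28541


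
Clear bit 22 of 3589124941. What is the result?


3589124941 & ~(1 << 22) = 3584930637

3584930637


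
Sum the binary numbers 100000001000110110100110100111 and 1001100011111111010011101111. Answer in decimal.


100000001000110110100110100111 + 1001100011111111010011101111 = 101001101100110101111010010110 = 699621014

699621014


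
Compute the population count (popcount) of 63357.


0b1111011101111101 has 13 set bits

13


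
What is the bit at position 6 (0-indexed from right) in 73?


0b1001001, position 6 = 1

1


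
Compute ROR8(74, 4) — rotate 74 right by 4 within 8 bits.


Rotate 0b1001010 right by 4 (8-bit) = 0b10100100 = 164

164


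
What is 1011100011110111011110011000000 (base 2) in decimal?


1011100011110111011110011000000 in decimal = 1551613120

1551613120


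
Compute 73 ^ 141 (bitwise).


0b1001001 ^ 0b10001101 = 0b11000100 = 196

196


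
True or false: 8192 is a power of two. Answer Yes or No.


0b10000000000000. Only one bit set => Yes

Yes


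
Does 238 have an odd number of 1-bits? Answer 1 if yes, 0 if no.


0b11101110 has 6 ones => parity 0

0


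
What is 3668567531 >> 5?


0b11011010101010011110010111101011 >> 5 = 0b110110101010100111100101111 = 114642735

114642735


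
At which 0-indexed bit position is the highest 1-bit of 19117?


0b100101010101101. Highest set bit at position 14

14


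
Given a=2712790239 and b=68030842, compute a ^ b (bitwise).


2712790239 ^ 68030842 = 2780820901

2780820901


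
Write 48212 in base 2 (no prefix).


48212 = 1011110001010100 in binary

1011110001010100


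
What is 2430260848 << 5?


0b10010000110110101101011001110000 << 5 = 0b1001000011011010110101100111000000000 = 77768347136

77768347136


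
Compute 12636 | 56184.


0b11000101011100 | 0b1101101101111000 = 0b1111101101111100 = 64380

64380


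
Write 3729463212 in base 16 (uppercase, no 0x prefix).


3729463212 = DE4B17AC hex

DE4B17AC


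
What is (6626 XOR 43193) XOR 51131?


Step 1: 6626 ^ 43193 = 45403
Step 2: 45403 ^ 51131 = 30432

30432


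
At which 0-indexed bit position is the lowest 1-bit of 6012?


0b1011101111100. Lowest set bit at position 2

2


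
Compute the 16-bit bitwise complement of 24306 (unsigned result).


~0b101111011110010 = 0b1010000100001101 = 41229 (16-bit unsigned)

41229


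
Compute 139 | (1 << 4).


139 | (1 << 4) = 139 | 16 = 155

155


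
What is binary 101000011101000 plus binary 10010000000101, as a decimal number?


101000011101000 + 10010000000101 = 111010011101101 = 29933

29933


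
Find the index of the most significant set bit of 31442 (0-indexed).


0b111101011010010. Highest set bit at position 14

14


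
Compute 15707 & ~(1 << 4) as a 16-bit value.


15707 & ~(1 << 4) = 15691

15691


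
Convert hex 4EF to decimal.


4EF hex = 1263 decimal

1263


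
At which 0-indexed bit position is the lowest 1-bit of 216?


0b11011000. Lowest set bit at position 3

3


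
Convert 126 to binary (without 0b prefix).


126 = 1111110 in binary

1111110


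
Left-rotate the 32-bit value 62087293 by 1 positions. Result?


Rotate 0b11101100110110000001111101 left by 1 (32-bit) = 0b111011001101100000011111010 = 124174586

124174586


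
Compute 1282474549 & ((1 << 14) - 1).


1282474549 & 16383 = 565

565


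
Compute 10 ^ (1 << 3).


10 ^ (1 << 3) = 10 ^ 8 = 2

2


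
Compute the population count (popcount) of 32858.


0b1000000001011010 has 5 set bits

5


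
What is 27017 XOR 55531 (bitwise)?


0b110100110001001 ^ 0b1101100011101011 = 0b1011000101100010 = 45410

45410


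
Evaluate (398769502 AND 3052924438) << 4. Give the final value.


Step 1: 398769502 & 3052924438 = 365210646
Step 2: 365210646 << 4 = 5843370336

5843370336


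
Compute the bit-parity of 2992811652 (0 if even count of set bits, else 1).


0b10110010011000101010111010000100 has 14 ones => parity 0

0


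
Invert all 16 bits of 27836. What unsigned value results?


27836 ^ 65535 = 37699

37699


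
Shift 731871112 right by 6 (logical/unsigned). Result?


0b101011100111110111011110001000 >> 6 = 0b101011100111110111011110 = 11435486

11435486


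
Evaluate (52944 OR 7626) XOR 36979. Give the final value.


Step 1: 52944 | 7626 = 57306
Step 2: 57306 ^ 36979 = 20393

20393


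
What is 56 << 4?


0b111000 << 4 = 0b1110000000 = 896

896


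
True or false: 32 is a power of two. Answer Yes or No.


0b100000. Only one bit set => Yes

Yes


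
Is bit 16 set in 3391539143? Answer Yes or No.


0b11001010001001101100011111000111, bit 16 = 0. No

No


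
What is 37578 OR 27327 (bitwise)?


0b1001001011001010 | 0b110101010111111 = 0b1111101011111111 = 64255

64255


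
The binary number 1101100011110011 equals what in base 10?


1101100011110011 in decimal = 55539

55539


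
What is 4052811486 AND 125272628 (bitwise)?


0b11110001100100001111111011011110 & 0b111011101111000001000110100 = 0b1000100001000001000010100 = 17859092

17859092


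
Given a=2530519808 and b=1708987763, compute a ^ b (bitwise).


2530519808 ^ 1708987763 = 4077502067

4077502067


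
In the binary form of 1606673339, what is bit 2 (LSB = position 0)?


0b1011111110000111110001110111011, position 2 = 0

0


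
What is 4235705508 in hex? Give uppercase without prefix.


4235705508 = FC77BCA4 hex

FC77BCA4


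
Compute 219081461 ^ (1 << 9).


219081461 ^ (1 << 9) = 219081461 ^ 512 = 219080949

219080949


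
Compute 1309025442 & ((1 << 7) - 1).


1309025442 & 127 = 34

34


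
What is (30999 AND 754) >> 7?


Step 1: 30999 & 754 = 18
Step 2: 18 >> 7 = 0

0


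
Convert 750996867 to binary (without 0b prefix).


750996867 = 101100110000110100110110000011 in binary

101100110000110100110110000011


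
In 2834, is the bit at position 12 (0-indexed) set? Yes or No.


0b101100010010, bit 12 = 0. No

No


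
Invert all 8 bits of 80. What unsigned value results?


80 ^ 255 = 175

175


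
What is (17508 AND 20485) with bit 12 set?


Step 1: 17508 & 20485 = 16388
Step 2: 16388 | (1 << 12) = 16388 | 4096 = 20484

20484


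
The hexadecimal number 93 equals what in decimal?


93 hex = 147 decimal

147


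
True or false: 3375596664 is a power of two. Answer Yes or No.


0b11001001001100111000010001111000. Multiple bits set => No

No


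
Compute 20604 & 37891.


0b101000001111100 & 0b1001010000000011 = 0b1000000000000 = 4096

4096


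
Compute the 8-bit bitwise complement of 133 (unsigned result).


~0b10000101 = 0b1111010 = 122 (8-bit unsigned)

122


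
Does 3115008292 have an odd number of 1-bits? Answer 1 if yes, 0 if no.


0b10111001101010110100000100100100 has 14 ones => parity 0

0


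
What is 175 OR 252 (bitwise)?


0b10101111 | 0b11111100 = 0b11111111 = 255

255


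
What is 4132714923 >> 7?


0b11110110010101000011100110101011 >> 7 = 0b1111011001010100001110011 = 32286835

32286835


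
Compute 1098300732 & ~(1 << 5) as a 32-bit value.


1098300732 & ~(1 << 5) = 1098300700

1098300700


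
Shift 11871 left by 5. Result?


0b10111001011111 << 5 = 0b1011100101111100000 = 379872

379872


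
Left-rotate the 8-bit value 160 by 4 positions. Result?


Rotate 0b10100000 left by 4 (8-bit) = 0b1010 = 10

10


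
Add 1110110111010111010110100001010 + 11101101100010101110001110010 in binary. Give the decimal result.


1110110111010111010110100001010 + 11101101100010101110001110010 = 10010100100111010000100101111100 = 2493319548

2493319548


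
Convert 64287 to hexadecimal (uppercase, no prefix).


64287 = FB1F hex

FB1F


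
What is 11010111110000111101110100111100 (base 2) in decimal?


11010111110000111101110100111100 in decimal = 3619937596

3619937596


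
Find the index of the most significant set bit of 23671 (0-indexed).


0b101110001110111. Highest set bit at position 14

14


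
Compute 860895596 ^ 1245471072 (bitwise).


0b110011010100000011100101101100 ^ 0b1001010001111000110000101100000 = 0b1111001011011000101100000001100 = 2037143564

2037143564


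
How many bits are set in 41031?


0b1010000001000111 has 6 set bits

6


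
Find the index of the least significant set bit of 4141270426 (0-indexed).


0b11110110110101101100010110011010. Lowest set bit at position 1

1


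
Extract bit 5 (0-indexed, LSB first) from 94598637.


0b101101000110111010111101101, position 5 = 1

1


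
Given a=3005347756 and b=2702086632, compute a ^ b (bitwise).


3005347756 ^ 2702086632 = 305096260

305096260


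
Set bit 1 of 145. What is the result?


145 | (1 << 1) = 145 | 2 = 147

147


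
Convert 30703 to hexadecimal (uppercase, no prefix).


30703 = 77EF hex

77EF


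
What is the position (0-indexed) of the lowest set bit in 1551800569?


0b1011100011111101001100011111001. Lowest set bit at position 0

0


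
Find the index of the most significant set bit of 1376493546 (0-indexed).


0b1010010000010111001111111101010. Highest set bit at position 30

30


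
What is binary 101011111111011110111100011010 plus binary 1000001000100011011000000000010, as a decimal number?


101011111111011110111100011010 + 1000001000100011011000000000010 = 1101101000011111001111100011100 = 1829740316

1829740316


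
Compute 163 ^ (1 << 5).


163 ^ (1 << 5) = 163 ^ 32 = 131

131


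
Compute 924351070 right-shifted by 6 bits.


0b110111000110000111101001011110 >> 6 = 0b110111000110000111101001 = 14442985

14442985


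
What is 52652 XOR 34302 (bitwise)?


0b1100110110101100 ^ 0b1000010111111110 = 0b100100001010010 = 18514

18514


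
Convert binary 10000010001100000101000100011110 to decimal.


10000010001100000101000100011110 in decimal = 2184204574

2184204574


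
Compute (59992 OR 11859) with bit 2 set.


Step 1: 59992 | 11859 = 61019
Step 2: 61019 | (1 << 2) = 61019 | 4 = 61023

61023


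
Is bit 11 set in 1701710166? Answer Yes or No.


0b1100101011011100000100101010110, bit 11 = 1. Yes

Yes


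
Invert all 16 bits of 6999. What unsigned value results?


6999 ^ 65535 = 58536

58536


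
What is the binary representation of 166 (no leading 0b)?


166 = 10100110 in binary

10100110


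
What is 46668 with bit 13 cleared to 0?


46668 & ~(1 << 13) = 38476

38476


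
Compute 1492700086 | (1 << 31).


1492700086 | (1 << 31) = 1492700086 | 2147483648 = 3640183734

3640183734


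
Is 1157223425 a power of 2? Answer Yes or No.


0b1000100111110011101010000000001. Multiple bits set => No

No


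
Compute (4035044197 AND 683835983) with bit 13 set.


Step 1: 4035044197 & 683835983 = 545292869
Step 2: 545292869 | (1 << 13) = 545292869 | 8192 = 545301061

545301061


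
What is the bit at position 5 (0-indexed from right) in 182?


0b10110110, position 5 = 1

1


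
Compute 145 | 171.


0b10010001 | 0b10101011 = 0b10111011 = 187

187


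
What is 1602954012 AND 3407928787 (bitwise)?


0b1011111100010110010001100011100 & 0b11001011001000001101110111010011 = 0b1001011000000000000000100010000 = 1258291472

1258291472


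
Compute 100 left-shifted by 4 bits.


0b1100100 << 4 = 0b11001000000 = 1600

1600


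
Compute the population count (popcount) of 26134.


0b110011000010110 has 7 set bits

7


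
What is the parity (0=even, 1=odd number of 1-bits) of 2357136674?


0b10001100011111110000110100100010 has 15 ones => parity 1

1


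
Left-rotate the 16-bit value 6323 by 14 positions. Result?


Rotate 0b1100010110011 left by 14 (16-bit) = 0b1100011000101100 = 50732

50732


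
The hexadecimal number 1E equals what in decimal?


1E hex = 30 decimal

30


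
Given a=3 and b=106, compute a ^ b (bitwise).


3 ^ 106 = 105

105


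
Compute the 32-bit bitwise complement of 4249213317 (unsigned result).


~0b11111101010001011101100110000101 = 0b10101110100010011001111010 = 45753978 (32-bit unsigned)

45753978


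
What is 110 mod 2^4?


110 & 15 = 14

14


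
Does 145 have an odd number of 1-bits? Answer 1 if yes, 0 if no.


0b10010001 has 3 ones => parity 1

1


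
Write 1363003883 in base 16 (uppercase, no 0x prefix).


1363003883 = 513DC9EB hex

513DC9EB


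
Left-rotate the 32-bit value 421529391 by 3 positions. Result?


Rotate 0b11001001000000000011100101111 left by 3 (32-bit) = 0b11001001000000000011100101111000 = 3372235128

3372235128


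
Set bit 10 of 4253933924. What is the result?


4253933924 | (1 << 10) = 4253933924 | 1024 = 4253934948

4253934948


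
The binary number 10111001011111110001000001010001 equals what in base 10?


10111001011111110001000001010001 in decimal = 3112112209

3112112209


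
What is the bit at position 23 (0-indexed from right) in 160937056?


0b1001100101111011010001100000, position 23 = 1

1


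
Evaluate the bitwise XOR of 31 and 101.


0b11111 ^ 0b1100101 = 0b1111010 = 122

122


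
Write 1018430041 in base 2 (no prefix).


1018430041 = 111100101101000000001001011001 in binary

111100101101000000001001011001


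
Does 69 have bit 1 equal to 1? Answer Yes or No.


0b1000101, bit 1 = 0. No

No


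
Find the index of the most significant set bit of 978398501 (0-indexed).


0b111010010100010010110100100101. Highest set bit at position 29

29


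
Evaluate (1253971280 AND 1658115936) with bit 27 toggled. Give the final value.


Step 1: 1253971280 & 1658115936 = 1117001024
Step 2: 1117001024 ^ (1 << 27) = 1117001024 ^ 134217728 = 1251218752

1251218752


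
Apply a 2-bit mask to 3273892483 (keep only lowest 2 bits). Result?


3273892483 & 3 = 3

3


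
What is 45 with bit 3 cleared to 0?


45 & ~(1 << 3) = 37

37


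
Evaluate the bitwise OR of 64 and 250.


0b1000000 | 0b11111010 = 0b11111010 = 250

250


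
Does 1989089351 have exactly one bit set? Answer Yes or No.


0b1110110100011110001100001000111. Multiple bits set => No

No


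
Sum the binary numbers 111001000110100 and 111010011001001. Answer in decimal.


111001000110100 + 111010011001001 = 1110011011111101 = 59133

59133


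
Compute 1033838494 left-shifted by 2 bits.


0b111101100111110001111110011110 << 2 = 0b11110110011111000111111001111000 = 4135353976

4135353976


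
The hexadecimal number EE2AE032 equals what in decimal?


EE2AE032 hex = 3995787314 decimal

3995787314


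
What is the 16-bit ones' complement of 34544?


34544 ^ 65535 = 30991

30991


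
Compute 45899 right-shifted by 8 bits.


0b1011001101001011 >> 8 = 0b10110011 = 179

179


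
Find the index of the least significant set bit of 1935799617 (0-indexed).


0b1110011011000011111010101000001. Lowest set bit at position 0

0


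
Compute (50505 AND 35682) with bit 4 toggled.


Step 1: 50505 & 35682 = 33088
Step 2: 33088 ^ (1 << 4) = 33088 ^ 16 = 33104

33104


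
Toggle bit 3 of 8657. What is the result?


8657 ^ (1 << 3) = 8657 ^ 8 = 8665

8665


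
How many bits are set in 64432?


0b1111101110110000 has 10 set bits

10


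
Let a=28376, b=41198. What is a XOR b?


28376 ^ 41198 = 52790

52790


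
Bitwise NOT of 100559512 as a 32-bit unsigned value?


~0b101111111100110101010011000 = 0b11111010000000011001010101100111 = 4194407783 (32-bit unsigned)

4194407783


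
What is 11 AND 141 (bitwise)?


0b1011 & 0b10001101 = 0b1001 = 9

9


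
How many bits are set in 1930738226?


0b1110011000101001011101000110010 has 15 set bits

15


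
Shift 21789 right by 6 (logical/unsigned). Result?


0b101010100011101 >> 6 = 0b101010100 = 340

340


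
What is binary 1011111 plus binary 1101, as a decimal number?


1011111 + 1101 = 1101100 = 108

108


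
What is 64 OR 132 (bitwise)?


0b1000000 | 0b10000100 = 0b11000100 = 196

196


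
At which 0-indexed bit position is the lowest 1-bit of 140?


0b10001100. Lowest set bit at position 2

2


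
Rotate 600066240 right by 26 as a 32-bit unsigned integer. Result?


Rotate 0b100011110001000100100011000000 right by 26 (32-bit) = 0b11110001000100100011000000001000 = 4044501000

4044501000


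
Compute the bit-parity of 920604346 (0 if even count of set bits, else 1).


0b110110110111110100111010111010 has 20 ones => parity 0

0


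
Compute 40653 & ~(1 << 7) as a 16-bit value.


40653 & ~(1 << 7) = 40525

40525


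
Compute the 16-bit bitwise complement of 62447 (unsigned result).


~0b1111001111101111 = 0b110000010000 = 3088 (16-bit unsigned)

3088


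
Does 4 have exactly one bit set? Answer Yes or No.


0b100. Only one bit set => Yes

Yes


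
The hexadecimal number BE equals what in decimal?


BE hex = 190 decimal

190


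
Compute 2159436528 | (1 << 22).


2159436528 | (1 << 22) = 2159436528 | 4194304 = 2163630832

2163630832


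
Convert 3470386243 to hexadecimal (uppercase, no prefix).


3470386243 = CED9E443 hex

CED9E443


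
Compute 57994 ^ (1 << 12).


57994 ^ (1 << 12) = 57994 ^ 4096 = 62090

62090


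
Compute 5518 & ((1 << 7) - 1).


5518 & 127 = 14

14


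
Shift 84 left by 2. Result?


0b1010100 << 2 = 0b101010000 = 336

336


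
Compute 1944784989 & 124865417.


0b1110011111010110001000001011101 & 0b111011100010100101110001001 = 0b11011000010000000000001001 = 56688649

56688649


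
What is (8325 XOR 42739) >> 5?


Step 1: 8325 ^ 42739 = 34422
Step 2: 34422 >> 5 = 1075

1075


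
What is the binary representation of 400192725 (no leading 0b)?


400192725 = 10111110110100111010011010101 in binary

10111110110100111010011010101


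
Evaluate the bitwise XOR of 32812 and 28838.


0b1000000000101100 ^ 0b111000010100110 = 0b1111000010001010 = 61578

61578


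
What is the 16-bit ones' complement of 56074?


56074 ^ 65535 = 9461

9461


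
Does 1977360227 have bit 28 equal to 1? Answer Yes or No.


0b1110101110111000001111101100011, bit 28 = 1. Yes

Yes


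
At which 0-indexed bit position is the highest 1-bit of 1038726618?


0b111101111010011011010111011010. Highest set bit at position 29

29


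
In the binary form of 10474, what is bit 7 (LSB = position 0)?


0b10100011101010, position 7 = 1

1


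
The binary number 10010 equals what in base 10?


10010 in decimal = 18

18


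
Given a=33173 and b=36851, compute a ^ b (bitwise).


33173 ^ 36851 = 3686

3686


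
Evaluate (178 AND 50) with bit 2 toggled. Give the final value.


Step 1: 178 & 50 = 50
Step 2: 50 ^ (1 << 2) = 50 ^ 4 = 54

54


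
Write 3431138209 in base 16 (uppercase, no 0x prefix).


3431138209 = CC8303A1 hex

CC8303A1


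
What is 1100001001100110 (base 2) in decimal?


1100001001100110 in decimal = 49766

49766


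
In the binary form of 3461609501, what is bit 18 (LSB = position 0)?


0b11001110010100111111100000011101, position 18 = 0

0


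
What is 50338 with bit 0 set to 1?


50338 | (1 << 0) = 50338 | 1 = 50339

50339


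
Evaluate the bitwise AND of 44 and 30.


0b101100 & 0b11110 = 0b1100 = 12

12


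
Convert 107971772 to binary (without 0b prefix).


107971772 = 110011011111000010010111100 in binary

110011011111000010010111100


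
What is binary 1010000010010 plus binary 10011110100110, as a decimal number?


1010000010010 + 10011110100110 = 11101110111000 = 15288

15288


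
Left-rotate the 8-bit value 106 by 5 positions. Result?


Rotate 0b1101010 left by 5 (8-bit) = 0b1001101 = 77

77


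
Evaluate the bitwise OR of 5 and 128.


0b101 | 0b10000000 = 0b10000101 = 133

133


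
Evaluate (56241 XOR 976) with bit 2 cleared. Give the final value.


Step 1: 56241 ^ 976 = 55393
Step 2: 55393 & ~(1 << 2) = 55393

55393
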